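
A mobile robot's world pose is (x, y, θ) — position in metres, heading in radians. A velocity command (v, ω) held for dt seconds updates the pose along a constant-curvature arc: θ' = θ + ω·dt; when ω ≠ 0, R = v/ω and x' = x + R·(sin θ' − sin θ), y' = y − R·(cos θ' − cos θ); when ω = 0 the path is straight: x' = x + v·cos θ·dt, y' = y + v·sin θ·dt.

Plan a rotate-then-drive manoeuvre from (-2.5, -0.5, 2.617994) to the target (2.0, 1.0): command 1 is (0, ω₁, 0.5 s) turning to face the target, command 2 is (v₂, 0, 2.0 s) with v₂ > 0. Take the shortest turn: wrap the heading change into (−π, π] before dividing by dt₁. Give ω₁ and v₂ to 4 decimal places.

heading to target = atan2(1−-0.5, 2−-2.5) = 0.3218
Δθ = wrap(0.3218 − 2.6180) = -2.2962; ω₁ = Δθ/dt₁ = -4.5925
distance = √((2−-2.5)² + (1−-0.5)²) = 4.7434; v₂ = distance/dt₂ = 2.3717

ω₁ = -4.5925, v₂ = 2.3717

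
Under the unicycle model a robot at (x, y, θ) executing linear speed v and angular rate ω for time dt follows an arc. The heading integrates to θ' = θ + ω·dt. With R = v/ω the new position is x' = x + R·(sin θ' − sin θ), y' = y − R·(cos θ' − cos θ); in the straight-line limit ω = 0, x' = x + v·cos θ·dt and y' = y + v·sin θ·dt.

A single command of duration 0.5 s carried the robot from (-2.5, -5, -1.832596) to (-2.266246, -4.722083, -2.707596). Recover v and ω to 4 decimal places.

Δθ = -2.707596 − -1.832596 = -0.875000
ω = Δθ/dt = -0.875000/0.5 = -1.7500
R = −Δy/(cos θ' − cos θ) = 0.4286
v = R·ω = 0.4286·-1.7500 = -0.7500

v = -0.7500, ω = -1.7500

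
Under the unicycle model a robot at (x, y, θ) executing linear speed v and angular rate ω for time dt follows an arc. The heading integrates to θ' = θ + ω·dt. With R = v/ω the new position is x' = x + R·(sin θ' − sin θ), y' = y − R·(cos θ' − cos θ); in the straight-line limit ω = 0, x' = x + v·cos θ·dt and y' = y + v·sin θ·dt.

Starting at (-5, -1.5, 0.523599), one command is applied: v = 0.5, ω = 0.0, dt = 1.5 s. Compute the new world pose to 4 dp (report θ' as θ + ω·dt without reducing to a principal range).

(-4.3505, -1.1250, 0.5236)

θ' = 0.5236 + 0.0·1.5 = 0.5236
ω = 0 → straight: x' = -5 + 0.5·cos(0.5236)·1.5 = -4.3505
y' = -1.5 + 0.5·sin(0.5236)·1.5 = -1.1250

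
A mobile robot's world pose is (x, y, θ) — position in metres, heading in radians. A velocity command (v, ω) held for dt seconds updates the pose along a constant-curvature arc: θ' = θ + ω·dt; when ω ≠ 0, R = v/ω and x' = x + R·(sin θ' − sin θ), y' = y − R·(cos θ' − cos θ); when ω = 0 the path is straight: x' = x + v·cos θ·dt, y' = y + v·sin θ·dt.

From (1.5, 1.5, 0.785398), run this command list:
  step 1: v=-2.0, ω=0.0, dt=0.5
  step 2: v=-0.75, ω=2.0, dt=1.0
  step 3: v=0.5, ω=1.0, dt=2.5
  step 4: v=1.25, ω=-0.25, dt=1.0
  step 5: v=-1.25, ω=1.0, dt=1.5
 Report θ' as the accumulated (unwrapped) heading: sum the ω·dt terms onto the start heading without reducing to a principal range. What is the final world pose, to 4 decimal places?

(-0.6244, -0.8735, 6.5354)

step 1: θ'=0.7854 (straight) → pose (0.7929, 0.7929, 0.7854)
step 2: θ'=2.7854 (R=-0.3750) → pose (0.9273, 0.1763, 2.7854)
step 3: θ'=5.2854 (R=0.5000) → pose (0.3328, -0.5634, 5.2854)
step 4: θ'=5.0354 (R=-5.0000) → pose (0.8729, -1.6871, 5.0354)
step 5: θ'=6.5354 (R=-1.2500) → pose (-0.6244, -0.8735, 6.5354)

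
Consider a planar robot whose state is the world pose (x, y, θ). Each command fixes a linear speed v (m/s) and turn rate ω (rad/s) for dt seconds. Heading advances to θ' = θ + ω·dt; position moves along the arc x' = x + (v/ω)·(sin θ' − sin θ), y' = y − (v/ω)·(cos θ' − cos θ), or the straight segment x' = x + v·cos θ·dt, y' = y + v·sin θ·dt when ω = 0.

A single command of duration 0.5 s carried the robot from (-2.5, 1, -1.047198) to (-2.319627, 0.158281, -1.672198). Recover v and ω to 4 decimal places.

v = 1.7500, ω = -1.2500

Δθ = -1.672198 − -1.047198 = -0.625000
ω = Δθ/dt = -0.625000/0.5 = -1.2500
R = −Δy/(cos θ' − cos θ) = -1.4000
v = R·ω = -1.4000·-1.2500 = 1.7500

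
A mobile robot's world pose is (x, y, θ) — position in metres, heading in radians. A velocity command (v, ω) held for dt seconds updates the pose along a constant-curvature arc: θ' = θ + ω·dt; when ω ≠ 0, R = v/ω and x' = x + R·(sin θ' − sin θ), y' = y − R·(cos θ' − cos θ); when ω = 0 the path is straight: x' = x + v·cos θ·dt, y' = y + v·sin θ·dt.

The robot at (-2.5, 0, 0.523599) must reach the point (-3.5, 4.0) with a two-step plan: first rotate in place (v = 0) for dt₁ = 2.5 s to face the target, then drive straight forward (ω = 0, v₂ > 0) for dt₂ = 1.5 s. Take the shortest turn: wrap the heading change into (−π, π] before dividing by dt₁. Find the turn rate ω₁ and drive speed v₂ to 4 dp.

ω₁ = 0.5169, v₂ = 2.7487

heading to target = atan2(4−0, -3.5−-2.5) = 1.8158
Δθ = wrap(1.8158 − 0.5236) = 1.2922; ω₁ = Δθ/dt₁ = 0.5169
distance = √((-3.5−-2.5)² + (4−0)²) = 4.1231; v₂ = distance/dt₂ = 2.7487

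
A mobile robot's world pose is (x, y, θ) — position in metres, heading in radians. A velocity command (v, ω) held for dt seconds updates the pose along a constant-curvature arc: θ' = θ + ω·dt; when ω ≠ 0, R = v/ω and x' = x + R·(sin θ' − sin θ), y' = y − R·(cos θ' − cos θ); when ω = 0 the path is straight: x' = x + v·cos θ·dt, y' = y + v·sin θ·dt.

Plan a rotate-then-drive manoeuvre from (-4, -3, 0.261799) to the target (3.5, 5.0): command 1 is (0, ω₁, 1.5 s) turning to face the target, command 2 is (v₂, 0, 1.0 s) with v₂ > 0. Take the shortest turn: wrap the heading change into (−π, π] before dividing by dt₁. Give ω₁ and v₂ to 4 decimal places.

heading to target = atan2(5−-3, 3.5−-4) = 0.8176
Δθ = wrap(0.8176 − 0.2618) = 0.5558; ω₁ = Δθ/dt₁ = 0.3706
distance = √((3.5−-4)² + (5−-3)²) = 10.9659; v₂ = distance/dt₂ = 10.9659

ω₁ = 0.3706, v₂ = 10.9659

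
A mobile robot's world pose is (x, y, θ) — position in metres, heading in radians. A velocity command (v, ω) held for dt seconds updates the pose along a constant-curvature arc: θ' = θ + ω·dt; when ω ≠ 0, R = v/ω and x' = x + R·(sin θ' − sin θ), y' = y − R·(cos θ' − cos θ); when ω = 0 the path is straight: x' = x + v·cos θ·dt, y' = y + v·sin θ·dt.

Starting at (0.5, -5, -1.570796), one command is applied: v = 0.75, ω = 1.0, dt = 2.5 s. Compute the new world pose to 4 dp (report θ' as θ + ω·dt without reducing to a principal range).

θ' = -1.5708 + 1.0·2.5 = 0.9292
R = v/ω = 0.75/1.0 = 0.7500
x' = 0.5 + 0.7500·(sin 0.9292 − sin -1.5708) = 1.8509
y' = -5 − 0.7500·(cos 0.9292 − cos -1.5708) = -5.4489

(1.8509, -5.4489, 0.9292)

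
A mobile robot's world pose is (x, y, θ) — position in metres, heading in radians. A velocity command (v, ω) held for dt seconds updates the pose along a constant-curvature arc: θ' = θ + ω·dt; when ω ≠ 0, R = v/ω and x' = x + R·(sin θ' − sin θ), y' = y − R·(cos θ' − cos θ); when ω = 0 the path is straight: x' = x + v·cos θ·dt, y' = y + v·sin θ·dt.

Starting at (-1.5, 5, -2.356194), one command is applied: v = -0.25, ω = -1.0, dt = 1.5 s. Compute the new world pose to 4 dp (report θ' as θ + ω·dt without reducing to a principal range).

(-1.1594, 5.0121, -3.8562)

θ' = -2.3562 + -1.0·1.5 = -3.8562
R = v/ω = -0.25/-1.0 = 0.2500
x' = -1.5 + 0.2500·(sin -3.8562 − sin -2.3562) = -1.1594
y' = 5 − 0.2500·(cos -3.8562 − cos -2.3562) = 5.0121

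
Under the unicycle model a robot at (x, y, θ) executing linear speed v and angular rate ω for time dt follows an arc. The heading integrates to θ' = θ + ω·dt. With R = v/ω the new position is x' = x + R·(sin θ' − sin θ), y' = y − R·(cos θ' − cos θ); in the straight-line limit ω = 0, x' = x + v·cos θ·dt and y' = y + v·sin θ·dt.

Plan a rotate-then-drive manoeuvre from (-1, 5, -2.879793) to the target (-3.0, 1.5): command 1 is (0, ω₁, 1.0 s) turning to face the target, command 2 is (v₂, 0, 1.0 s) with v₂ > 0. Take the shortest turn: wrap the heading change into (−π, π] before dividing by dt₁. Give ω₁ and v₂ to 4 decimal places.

ω₁ = 0.7899, v₂ = 4.0311

heading to target = atan2(1.5−5, -3−-1) = -2.0899
Δθ = wrap(-2.0899 − -2.8798) = 0.7899; ω₁ = Δθ/dt₁ = 0.7899
distance = √((-3−-1)² + (1.5−5)²) = 4.0311; v₂ = distance/dt₂ = 4.0311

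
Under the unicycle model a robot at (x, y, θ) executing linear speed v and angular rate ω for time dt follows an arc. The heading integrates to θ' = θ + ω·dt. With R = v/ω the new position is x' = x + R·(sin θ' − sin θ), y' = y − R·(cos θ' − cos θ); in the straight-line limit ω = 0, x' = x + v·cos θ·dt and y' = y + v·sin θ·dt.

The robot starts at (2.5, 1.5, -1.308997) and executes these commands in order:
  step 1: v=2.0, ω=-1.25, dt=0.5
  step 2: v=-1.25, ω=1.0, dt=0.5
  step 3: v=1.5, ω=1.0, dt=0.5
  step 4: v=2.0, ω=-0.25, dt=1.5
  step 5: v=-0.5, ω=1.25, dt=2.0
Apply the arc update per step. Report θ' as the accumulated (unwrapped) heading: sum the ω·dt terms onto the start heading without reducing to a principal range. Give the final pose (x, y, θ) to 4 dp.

(3.3375, -2.1971, 1.1910)

step 1: θ'=-1.9340 (R=-1.6000) → pose (2.4501, 0.5175, -1.9340)
step 2: θ'=-1.4340 (R=-1.2500) → pose (2.5200, 1.1320, -1.4340)
step 3: θ'=-0.9340 (R=1.5000) → pose (2.8000, 0.4446, -0.9340)
step 4: θ'=-1.3090 (R=-8.0000) → pose (4.0954, -2.2418, -1.3090)
step 5: θ'=1.1910 (R=-0.4000) → pose (3.3375, -2.1971, 1.1910)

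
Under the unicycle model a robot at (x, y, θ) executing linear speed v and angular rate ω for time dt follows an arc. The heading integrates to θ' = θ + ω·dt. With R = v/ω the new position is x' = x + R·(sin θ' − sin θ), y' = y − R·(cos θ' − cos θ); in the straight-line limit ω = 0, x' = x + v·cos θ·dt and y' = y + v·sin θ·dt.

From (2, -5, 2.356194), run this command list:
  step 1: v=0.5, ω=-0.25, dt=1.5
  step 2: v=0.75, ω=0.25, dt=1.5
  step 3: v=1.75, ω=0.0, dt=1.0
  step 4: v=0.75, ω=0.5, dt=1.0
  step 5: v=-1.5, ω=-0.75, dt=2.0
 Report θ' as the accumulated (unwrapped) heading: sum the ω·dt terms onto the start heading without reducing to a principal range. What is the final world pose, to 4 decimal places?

step 1: θ'=1.9812 (R=-2.0000) → pose (1.5803, -4.3837, 1.9812)
step 2: θ'=2.3562 (R=3.0000) → pose (0.9507, -3.4593, 2.3562)
step 3: θ'=2.3562 (straight) → pose (-0.2867, -2.2219, 2.3562)
step 4: θ'=2.8562 (R=1.5000) → pose (-0.9251, -1.8432, 2.8562)
step 5: θ'=1.3562 (R=2.0000) → pose (0.4660, -4.1883, 1.3562)

(0.4660, -4.1883, 1.3562)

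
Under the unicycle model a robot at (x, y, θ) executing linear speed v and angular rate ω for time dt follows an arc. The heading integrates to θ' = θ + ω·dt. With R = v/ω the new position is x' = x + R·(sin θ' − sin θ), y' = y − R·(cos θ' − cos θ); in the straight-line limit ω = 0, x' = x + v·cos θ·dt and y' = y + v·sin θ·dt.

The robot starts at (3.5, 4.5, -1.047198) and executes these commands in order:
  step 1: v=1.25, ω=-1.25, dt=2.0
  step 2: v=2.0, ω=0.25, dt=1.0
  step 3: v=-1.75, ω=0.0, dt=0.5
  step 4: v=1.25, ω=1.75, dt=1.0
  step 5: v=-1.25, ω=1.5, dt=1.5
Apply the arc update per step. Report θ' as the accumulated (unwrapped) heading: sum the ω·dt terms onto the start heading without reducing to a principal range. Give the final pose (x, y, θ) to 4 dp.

(-1.0095, 3.3917, 0.7028)

step 1: θ'=-3.5472 (R=-1.0000) → pose (2.2394, 3.0811, -3.5472)
step 2: θ'=-3.2972 (R=8.0000) → pose (0.3226, 3.6336, -3.2972)
step 3: θ'=-3.2972 (straight) → pose (1.1871, 3.4980, -3.2972)
step 4: θ'=-1.5472 (R=0.7143) → pose (0.3623, 2.7755, -1.5472)
step 5: θ'=0.7028 (R=-0.8333) → pose (-1.0095, 3.3917, 0.7028)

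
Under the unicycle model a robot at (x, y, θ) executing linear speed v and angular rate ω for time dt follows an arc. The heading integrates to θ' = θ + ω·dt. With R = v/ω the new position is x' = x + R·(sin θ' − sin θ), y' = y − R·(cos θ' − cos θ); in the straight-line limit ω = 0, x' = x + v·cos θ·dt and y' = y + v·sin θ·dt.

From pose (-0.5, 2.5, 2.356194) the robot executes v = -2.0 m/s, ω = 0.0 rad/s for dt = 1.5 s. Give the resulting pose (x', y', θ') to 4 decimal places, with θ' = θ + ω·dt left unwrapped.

(1.6213, 0.3787, 2.3562)

θ' = 2.3562 + 0.0·1.5 = 2.3562
ω = 0 → straight: x' = -0.5 + -2.0·cos(2.3562)·1.5 = 1.6213
y' = 2.5 + -2.0·sin(2.3562)·1.5 = 0.3787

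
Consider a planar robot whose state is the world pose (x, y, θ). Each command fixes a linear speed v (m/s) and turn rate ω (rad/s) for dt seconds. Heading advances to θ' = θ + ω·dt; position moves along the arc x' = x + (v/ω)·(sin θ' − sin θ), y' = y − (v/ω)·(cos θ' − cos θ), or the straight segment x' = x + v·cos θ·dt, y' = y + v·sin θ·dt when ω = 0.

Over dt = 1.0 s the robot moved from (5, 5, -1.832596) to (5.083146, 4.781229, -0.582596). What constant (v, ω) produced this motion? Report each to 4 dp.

v = 0.2500, ω = 1.2500

Δθ = -0.582596 − -1.832596 = 1.250000
ω = Δθ/dt = 1.250000/1.0 = 1.2500
R = −Δy/(cos θ' − cos θ) = 0.2000
v = R·ω = 0.2000·1.2500 = 0.2500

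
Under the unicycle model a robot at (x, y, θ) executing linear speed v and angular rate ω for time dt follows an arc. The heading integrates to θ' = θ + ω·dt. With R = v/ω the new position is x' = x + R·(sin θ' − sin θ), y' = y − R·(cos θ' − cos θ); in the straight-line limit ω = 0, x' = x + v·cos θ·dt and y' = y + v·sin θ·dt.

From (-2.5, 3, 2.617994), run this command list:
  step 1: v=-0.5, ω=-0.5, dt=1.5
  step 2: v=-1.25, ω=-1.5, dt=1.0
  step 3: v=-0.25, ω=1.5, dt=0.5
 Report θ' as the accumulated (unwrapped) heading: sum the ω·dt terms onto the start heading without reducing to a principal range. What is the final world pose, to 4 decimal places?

(-2.6308, 1.3226, 1.1180)

step 1: θ'=1.8680 (R=1.0000) → pose (-2.0438, 2.4268, 1.8680)
step 2: θ'=0.3680 (R=0.8333) → pose (-2.5409, 1.4052, 0.3680)
step 3: θ'=1.1180 (R=-0.1667) → pose (-2.6308, 1.3226, 1.1180)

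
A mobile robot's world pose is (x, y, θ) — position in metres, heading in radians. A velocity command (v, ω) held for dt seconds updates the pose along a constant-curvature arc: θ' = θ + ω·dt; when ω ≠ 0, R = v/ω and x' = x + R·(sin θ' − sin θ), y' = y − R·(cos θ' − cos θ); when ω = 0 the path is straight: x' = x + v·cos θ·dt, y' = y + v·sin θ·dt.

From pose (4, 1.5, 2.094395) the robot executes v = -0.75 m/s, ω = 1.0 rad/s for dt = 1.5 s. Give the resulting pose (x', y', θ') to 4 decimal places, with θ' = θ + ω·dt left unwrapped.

(4.9776, 1.2006, 3.5944)

θ' = 2.0944 + 1.0·1.5 = 3.5944
R = v/ω = -0.75/1.0 = -0.7500
x' = 4 + -0.7500·(sin 3.5944 − sin 2.0944) = 4.9776
y' = 1.5 − -0.7500·(cos 3.5944 − cos 2.0944) = 1.2006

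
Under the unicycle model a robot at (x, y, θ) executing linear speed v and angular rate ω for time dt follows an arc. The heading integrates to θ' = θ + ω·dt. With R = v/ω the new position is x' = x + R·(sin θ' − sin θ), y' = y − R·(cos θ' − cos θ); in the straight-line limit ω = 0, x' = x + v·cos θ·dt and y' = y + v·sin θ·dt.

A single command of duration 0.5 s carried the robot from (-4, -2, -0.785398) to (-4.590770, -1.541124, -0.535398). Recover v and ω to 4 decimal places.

Δθ = -0.535398 − -0.785398 = 0.250000
ω = Δθ/dt = 0.250000/0.5 = 0.5000
R = Δx/(sin θ' − sin θ) = -3.0000
v = R·ω = -3.0000·0.5000 = -1.5000

v = -1.5000, ω = 0.5000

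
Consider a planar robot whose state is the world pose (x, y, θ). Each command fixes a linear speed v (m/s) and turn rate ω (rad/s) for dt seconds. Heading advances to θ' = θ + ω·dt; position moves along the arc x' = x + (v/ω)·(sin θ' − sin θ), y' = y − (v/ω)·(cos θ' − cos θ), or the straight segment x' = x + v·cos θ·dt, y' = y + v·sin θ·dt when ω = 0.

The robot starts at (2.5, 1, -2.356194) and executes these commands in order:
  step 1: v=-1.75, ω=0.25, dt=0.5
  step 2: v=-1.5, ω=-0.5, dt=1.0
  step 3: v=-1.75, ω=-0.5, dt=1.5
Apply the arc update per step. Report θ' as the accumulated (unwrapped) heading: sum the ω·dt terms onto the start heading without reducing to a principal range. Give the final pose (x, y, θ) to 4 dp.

(6.8131, 2.6571, -3.4812)

step 1: θ'=-2.2312 (R=-7.0000) → pose (3.0785, 1.6557, -2.2312)
step 2: θ'=-2.7312 (R=3.0000) → pose (4.2508, 2.5663, -2.7312)
step 3: θ'=-3.4812 (R=3.5000) → pose (6.8131, 2.6571, -3.4812)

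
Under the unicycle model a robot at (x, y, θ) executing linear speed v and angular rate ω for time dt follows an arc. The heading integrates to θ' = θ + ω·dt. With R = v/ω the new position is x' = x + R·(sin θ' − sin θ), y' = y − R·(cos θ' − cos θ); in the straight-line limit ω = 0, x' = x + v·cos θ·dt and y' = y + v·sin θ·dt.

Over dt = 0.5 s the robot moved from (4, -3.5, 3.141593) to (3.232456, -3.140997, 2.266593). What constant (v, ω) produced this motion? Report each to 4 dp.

v = 1.7500, ω = -1.7500

Δθ = 2.266593 − 3.141593 = -0.875000
ω = Δθ/dt = -0.875000/0.5 = -1.7500
R = Δx/(sin θ' − sin θ) = -1.0000
v = R·ω = -1.0000·-1.7500 = 1.7500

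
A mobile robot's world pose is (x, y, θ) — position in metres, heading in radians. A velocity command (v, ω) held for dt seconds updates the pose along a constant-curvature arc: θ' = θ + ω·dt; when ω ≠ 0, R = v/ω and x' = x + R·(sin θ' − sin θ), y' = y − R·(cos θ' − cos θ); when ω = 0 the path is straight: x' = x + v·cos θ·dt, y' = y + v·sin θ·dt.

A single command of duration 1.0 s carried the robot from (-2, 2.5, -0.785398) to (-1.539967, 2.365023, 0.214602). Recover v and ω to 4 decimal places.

Δθ = 0.214602 − -0.785398 = 1.000000
ω = Δθ/dt = 1.000000/1.0 = 1.0000
R = Δx/(sin θ' − sin θ) = 0.5000
v = R·ω = 0.5000·1.0000 = 0.5000

v = 0.5000, ω = 1.0000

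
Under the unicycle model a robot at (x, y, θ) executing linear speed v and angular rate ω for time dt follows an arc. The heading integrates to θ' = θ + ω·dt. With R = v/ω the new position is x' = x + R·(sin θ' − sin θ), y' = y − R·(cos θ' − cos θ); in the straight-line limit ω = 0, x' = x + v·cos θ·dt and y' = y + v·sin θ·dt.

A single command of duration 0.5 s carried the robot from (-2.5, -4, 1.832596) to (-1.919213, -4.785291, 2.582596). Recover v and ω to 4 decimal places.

Δθ = 2.582596 − 1.832596 = 0.750000
ω = Δθ/dt = 0.750000/0.5 = 1.5000
R = −Δy/(cos θ' − cos θ) = -1.3333
v = R·ω = -1.3333·1.5000 = -2.0000

v = -2.0000, ω = 1.5000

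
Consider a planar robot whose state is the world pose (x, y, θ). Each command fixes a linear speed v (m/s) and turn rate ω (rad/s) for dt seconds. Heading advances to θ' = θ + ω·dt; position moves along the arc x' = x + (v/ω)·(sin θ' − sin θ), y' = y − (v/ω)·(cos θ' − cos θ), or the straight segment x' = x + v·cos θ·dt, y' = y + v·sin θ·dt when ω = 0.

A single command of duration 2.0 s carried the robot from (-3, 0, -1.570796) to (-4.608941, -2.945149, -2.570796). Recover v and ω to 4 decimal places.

Δθ = -2.570796 − -1.570796 = -1.000000
ω = Δθ/dt = -1.000000/2.0 = -0.5000
R = −Δy/(cos θ' − cos θ) = -3.5000
v = R·ω = -3.5000·-0.5000 = 1.7500

v = 1.7500, ω = -0.5000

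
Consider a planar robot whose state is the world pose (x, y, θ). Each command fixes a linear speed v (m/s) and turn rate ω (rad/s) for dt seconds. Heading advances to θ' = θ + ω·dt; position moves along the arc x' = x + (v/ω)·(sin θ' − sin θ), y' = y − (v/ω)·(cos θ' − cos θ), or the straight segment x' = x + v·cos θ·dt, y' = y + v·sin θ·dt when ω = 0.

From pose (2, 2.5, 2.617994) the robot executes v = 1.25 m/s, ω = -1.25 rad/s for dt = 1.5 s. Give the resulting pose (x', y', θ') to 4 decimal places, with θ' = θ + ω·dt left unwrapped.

(1.8235, 4.1025, 0.7430)

θ' = 2.6180 + -1.25·1.5 = 0.7430
R = v/ω = 1.25/-1.25 = -1.0000
x' = 2 + -1.0000·(sin 0.7430 − sin 2.6180) = 1.8235
y' = 2.5 − -1.0000·(cos 0.7430 − cos 2.6180) = 4.1025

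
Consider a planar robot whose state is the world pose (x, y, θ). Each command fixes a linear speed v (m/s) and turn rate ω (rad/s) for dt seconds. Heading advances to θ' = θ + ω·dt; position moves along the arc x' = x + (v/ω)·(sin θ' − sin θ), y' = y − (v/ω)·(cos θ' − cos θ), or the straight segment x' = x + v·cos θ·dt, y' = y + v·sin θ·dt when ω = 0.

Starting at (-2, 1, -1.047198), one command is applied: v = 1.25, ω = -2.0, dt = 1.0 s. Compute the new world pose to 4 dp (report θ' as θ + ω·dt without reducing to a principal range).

(-2.4824, 0.0653, -3.0472)

θ' = -1.0472 + -2.0·1.0 = -3.0472
R = v/ω = 1.25/-2.0 = -0.6250
x' = -2 + -0.6250·(sin -3.0472 − sin -1.0472) = -2.4824
y' = 1 − -0.6250·(cos -3.0472 − cos -1.0472) = 0.0653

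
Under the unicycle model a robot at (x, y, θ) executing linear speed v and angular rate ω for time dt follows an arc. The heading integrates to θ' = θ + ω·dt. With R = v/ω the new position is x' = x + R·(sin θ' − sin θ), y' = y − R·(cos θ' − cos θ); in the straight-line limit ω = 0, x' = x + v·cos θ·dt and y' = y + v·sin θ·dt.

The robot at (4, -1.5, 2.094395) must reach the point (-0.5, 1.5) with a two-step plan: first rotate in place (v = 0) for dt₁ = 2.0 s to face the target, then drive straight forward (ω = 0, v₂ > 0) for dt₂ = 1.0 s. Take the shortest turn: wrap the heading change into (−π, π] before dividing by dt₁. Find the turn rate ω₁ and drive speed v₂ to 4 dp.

ω₁ = 0.2296, v₂ = 5.4083

heading to target = atan2(1.5−-1.5, -0.5−4) = 2.5536
Δθ = wrap(2.5536 − 2.0944) = 0.4592; ω₁ = Δθ/dt₁ = 0.2296
distance = √((-0.5−4)² + (1.5−-1.5)²) = 5.4083; v₂ = distance/dt₂ = 5.4083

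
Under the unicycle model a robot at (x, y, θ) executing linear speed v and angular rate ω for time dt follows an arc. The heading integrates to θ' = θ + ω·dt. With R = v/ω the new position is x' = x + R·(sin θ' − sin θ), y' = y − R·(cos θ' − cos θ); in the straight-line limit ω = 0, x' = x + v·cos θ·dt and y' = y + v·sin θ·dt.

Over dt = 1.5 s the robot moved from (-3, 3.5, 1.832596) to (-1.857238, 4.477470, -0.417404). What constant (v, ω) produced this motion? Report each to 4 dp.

v = 1.2500, ω = -1.5000

Δθ = -0.417404 − 1.832596 = -2.250000
ω = Δθ/dt = -2.250000/1.5 = -1.5000
R = Δx/(sin θ' − sin θ) = -0.8333
v = R·ω = -0.8333·-1.5000 = 1.2500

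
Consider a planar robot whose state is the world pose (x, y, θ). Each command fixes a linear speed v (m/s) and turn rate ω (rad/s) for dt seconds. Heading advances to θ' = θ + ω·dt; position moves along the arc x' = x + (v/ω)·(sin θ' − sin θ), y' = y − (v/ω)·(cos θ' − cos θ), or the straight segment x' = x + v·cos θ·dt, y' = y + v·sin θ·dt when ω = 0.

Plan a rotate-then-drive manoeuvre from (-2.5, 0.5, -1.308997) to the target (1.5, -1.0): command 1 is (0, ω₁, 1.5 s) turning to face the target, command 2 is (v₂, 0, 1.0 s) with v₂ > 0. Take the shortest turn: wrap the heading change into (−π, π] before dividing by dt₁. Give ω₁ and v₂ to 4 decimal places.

heading to target = atan2(-1−0.5, 1.5−-2.5) = -0.3588
Δθ = wrap(-0.3588 − -1.3090) = 0.9502; ω₁ = Δθ/dt₁ = 0.6335
distance = √((1.5−-2.5)² + (-1−0.5)²) = 4.2720; v₂ = distance/dt₂ = 4.2720

ω₁ = 0.6335, v₂ = 4.2720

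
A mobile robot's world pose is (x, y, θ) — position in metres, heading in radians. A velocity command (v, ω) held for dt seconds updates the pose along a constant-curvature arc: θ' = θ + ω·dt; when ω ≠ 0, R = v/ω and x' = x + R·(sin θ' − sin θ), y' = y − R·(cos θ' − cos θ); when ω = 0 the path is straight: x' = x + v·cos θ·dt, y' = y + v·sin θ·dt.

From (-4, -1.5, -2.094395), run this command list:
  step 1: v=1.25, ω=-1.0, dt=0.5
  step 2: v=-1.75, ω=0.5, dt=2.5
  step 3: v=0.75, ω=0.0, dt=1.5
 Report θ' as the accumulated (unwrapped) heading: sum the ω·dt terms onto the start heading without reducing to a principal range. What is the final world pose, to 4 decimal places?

(-2.5900, 0.7358, -1.3444)

step 1: θ'=-2.5944 (R=-1.2500) → pose (-4.4322, -1.9425, -2.5944)
step 2: θ'=-1.3444 (R=-3.5000) → pose (-2.8425, 1.8321, -1.3444)
step 3: θ'=-1.3444 (straight) → pose (-2.5900, 0.7358, -1.3444)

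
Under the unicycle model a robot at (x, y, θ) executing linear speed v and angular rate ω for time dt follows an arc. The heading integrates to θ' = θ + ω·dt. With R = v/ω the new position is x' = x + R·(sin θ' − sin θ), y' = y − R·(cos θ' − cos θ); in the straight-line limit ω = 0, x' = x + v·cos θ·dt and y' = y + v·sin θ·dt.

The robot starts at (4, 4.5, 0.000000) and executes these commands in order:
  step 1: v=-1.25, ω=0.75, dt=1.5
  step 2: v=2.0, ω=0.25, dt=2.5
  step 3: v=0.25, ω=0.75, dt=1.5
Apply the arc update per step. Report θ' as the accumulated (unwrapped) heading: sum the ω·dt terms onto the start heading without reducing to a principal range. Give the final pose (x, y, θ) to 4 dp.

step 1: θ'=1.1250 (R=-1.6667) → pose (2.4962, 3.5520, 1.1250)
step 2: θ'=1.7500 (R=8.0000) → pose (3.1500, 8.4273, 1.7500)
step 3: θ'=2.8750 (R=0.3333) → pose (2.9098, 8.6895, 2.8750)

(2.9098, 8.6895, 2.8750)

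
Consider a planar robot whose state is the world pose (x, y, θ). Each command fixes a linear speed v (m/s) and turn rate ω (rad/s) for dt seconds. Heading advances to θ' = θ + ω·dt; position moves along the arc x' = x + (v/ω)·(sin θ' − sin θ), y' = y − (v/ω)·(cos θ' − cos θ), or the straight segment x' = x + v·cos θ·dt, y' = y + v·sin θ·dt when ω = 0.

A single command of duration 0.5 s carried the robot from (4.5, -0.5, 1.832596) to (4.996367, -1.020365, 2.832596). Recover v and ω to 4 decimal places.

Δθ = 2.832596 − 1.832596 = 1.000000
ω = Δθ/dt = 1.000000/0.5 = 2.0000
R = −Δy/(cos θ' − cos θ) = -0.7500
v = R·ω = -0.7500·2.0000 = -1.5000

v = -1.5000, ω = 2.0000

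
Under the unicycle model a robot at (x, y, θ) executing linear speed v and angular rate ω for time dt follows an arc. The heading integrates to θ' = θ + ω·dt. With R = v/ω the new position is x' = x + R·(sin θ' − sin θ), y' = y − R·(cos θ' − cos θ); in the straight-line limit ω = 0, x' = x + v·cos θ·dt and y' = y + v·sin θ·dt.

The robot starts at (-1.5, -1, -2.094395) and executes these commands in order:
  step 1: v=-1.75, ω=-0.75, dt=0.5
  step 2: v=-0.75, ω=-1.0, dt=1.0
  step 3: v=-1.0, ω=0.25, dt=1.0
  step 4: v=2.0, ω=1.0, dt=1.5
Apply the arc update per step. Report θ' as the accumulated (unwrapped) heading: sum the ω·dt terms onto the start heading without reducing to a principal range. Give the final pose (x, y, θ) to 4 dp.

(-1.3802, -2.1165, -1.7194)

step 1: θ'=-2.4694 (R=2.3333) → pose (-0.9323, -0.3409, -2.4694)
step 2: θ'=-3.4694 (R=0.7500) → pose (-0.2238, -0.2177, -3.4694)
step 3: θ'=-3.2194 (R=-4.0000) → pose (0.7532, -0.4186, -3.2194)
step 4: θ'=-1.7194 (R=2.0000) → pose (-1.3802, -2.1165, -1.7194)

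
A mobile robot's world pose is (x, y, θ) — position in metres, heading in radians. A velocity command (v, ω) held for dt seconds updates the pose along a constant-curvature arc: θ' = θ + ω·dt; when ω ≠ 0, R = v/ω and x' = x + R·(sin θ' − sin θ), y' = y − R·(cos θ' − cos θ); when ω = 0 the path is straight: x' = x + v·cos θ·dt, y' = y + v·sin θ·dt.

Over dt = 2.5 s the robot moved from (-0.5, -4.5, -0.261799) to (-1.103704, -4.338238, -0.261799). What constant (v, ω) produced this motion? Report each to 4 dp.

v = -0.2500, ω = 0.0000

Δθ = -0.261799 − -0.261799 = 0.000000
ω = Δθ/dt = 0.000000/2.5 = 0.0000
ω = 0 → v = (Δx·cos θ + Δy·sin θ)/dt = -0.2500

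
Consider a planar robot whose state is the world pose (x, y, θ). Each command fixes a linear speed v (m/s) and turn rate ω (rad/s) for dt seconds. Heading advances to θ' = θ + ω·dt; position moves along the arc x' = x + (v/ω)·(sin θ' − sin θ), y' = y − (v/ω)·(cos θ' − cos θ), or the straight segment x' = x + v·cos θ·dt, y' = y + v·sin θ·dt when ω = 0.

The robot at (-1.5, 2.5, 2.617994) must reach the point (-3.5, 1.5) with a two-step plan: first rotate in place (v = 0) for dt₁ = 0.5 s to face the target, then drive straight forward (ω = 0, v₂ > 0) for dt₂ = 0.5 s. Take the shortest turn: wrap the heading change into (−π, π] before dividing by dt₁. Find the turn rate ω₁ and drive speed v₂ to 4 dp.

heading to target = atan2(1.5−2.5, -3.5−-1.5) = -2.6779
Δθ = wrap(-2.6779 − 2.6180) = 0.9872; ω₁ = Δθ/dt₁ = 1.9745
distance = √((-3.5−-1.5)² + (1.5−2.5)²) = 2.2361; v₂ = distance/dt₂ = 4.4721

ω₁ = 1.9745, v₂ = 4.4721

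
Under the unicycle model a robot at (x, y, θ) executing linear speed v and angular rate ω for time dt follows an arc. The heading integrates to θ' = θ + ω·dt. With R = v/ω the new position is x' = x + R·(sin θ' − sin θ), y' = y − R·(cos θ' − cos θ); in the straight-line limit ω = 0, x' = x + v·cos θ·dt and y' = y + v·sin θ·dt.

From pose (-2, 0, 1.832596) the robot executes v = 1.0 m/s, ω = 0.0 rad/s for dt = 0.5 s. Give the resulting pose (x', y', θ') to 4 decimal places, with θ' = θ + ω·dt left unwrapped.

(-2.1294, 0.4830, 1.8326)

θ' = 1.8326 + 0.0·0.5 = 1.8326
ω = 0 → straight: x' = -2 + 1.0·cos(1.8326)·0.5 = -2.1294
y' = 0 + 1.0·sin(1.8326)·0.5 = 0.4830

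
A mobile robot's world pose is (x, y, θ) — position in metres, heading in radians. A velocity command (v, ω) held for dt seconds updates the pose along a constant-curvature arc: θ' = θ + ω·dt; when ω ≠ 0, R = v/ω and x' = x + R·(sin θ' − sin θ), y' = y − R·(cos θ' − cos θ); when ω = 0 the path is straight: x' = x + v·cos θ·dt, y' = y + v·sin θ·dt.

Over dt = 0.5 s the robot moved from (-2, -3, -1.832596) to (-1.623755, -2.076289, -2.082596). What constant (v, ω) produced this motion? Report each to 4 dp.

Δθ = -2.082596 − -1.832596 = -0.250000
ω = Δθ/dt = -0.250000/0.5 = -0.5000
R = −Δy/(cos θ' − cos θ) = 4.0000
v = R·ω = 4.0000·-0.5000 = -2.0000

v = -2.0000, ω = -0.5000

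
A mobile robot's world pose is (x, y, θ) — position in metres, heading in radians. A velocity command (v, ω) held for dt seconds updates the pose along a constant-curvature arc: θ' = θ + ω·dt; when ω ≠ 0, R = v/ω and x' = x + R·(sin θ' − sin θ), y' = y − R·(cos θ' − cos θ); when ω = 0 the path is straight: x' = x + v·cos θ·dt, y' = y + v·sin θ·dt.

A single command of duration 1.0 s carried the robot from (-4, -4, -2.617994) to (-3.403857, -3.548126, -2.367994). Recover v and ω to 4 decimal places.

v = -0.7500, ω = 0.2500

Δθ = -2.367994 − -2.617994 = 0.250000
ω = Δθ/dt = 0.250000/1.0 = 0.2500
R = Δx/(sin θ' − sin θ) = -3.0000
v = R·ω = -3.0000·0.2500 = -0.7500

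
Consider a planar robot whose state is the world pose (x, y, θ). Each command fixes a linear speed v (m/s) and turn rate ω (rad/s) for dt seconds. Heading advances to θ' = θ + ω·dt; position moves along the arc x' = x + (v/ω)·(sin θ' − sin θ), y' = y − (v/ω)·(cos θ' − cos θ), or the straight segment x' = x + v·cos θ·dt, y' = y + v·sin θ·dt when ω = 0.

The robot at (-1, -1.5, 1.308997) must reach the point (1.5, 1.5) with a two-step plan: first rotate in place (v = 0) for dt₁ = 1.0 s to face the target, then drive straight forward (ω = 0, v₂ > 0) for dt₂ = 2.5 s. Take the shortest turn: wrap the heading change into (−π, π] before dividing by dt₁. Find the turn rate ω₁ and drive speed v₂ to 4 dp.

heading to target = atan2(1.5−-1.5, 1.5−-1) = 0.8761
Δθ = wrap(0.8761 − 1.3090) = -0.4329; ω₁ = Δθ/dt₁ = -0.4329
distance = √((1.5−-1)² + (1.5−-1.5)²) = 3.9051; v₂ = distance/dt₂ = 1.5620

ω₁ = -0.4329, v₂ = 1.5620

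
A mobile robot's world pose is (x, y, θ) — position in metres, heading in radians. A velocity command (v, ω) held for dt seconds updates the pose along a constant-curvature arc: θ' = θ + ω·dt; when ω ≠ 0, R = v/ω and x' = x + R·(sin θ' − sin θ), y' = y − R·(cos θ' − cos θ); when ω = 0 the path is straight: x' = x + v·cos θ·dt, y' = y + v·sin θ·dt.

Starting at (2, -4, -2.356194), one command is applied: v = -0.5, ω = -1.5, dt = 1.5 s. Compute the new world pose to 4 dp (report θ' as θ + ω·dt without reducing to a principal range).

(2.5672, -4.2004, -4.6062)

θ' = -2.3562 + -1.5·1.5 = -4.6062
R = v/ω = -0.5/-1.5 = 0.3333
x' = 2 + 0.3333·(sin -4.6062 − sin -2.3562) = 2.5672
y' = -4 − 0.3333·(cos -4.6062 − cos -2.3562) = -4.2004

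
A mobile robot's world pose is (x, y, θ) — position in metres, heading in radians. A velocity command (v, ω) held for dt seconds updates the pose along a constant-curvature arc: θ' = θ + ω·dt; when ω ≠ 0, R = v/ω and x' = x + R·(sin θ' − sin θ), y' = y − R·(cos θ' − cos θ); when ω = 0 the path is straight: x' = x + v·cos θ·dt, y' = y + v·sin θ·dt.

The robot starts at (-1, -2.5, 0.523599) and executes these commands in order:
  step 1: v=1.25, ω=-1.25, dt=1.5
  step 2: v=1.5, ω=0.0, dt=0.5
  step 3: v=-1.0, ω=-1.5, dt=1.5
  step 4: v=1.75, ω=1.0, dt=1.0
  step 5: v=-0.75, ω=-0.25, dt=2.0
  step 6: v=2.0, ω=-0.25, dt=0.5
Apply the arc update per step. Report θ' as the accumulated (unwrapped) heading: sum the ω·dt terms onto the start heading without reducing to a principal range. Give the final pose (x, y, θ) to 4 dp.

(0.3324, -2.7583, -3.2264)

step 1: θ'=-1.3514 (R=-1.0000) → pose (0.4760, -3.1484, -1.3514)
step 2: θ'=-1.3514 (straight) → pose (0.6393, -3.8804, -1.3514)
step 3: θ'=-3.6014 (R=0.6667) → pose (1.5858, -3.1379, -3.6014)
step 4: θ'=-2.6014 (R=1.7500) → pose (-0.0908, -3.2053, -2.6014)
step 5: θ'=-3.1014 (R=3.0000) → pose (1.3315, -2.7806, -3.1014)
step 6: θ'=-3.2264 (R=-8.0000) → pose (0.3324, -2.7583, -3.2264)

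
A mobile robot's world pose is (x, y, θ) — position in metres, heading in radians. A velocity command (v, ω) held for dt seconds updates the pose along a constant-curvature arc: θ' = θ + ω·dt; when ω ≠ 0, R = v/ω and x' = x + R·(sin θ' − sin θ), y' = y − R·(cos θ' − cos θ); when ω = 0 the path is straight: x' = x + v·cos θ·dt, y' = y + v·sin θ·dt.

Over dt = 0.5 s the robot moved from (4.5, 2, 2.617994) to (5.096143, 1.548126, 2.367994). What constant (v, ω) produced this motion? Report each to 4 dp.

v = -1.5000, ω = -0.5000

Δθ = 2.367994 − 2.617994 = -0.250000
ω = Δθ/dt = -0.250000/0.5 = -0.5000
R = Δx/(sin θ' − sin θ) = 3.0000
v = R·ω = 3.0000·-0.5000 = -1.5000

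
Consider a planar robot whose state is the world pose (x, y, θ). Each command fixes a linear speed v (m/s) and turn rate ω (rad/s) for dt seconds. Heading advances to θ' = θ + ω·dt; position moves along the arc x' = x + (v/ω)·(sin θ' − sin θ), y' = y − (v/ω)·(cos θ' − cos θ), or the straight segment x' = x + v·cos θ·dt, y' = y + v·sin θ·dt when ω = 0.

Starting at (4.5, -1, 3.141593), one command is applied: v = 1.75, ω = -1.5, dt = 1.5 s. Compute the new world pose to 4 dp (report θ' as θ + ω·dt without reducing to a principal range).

θ' = 3.1416 + -1.5·1.5 = 0.8916
R = v/ω = 1.75/-1.5 = -1.1667
x' = 4.5 + -1.1667·(sin 0.8916 − sin 3.1416) = 3.5922
y' = -1 − -1.1667·(cos 0.8916 − cos 3.1416) = 0.8995

(3.5922, 0.8995, 0.8916)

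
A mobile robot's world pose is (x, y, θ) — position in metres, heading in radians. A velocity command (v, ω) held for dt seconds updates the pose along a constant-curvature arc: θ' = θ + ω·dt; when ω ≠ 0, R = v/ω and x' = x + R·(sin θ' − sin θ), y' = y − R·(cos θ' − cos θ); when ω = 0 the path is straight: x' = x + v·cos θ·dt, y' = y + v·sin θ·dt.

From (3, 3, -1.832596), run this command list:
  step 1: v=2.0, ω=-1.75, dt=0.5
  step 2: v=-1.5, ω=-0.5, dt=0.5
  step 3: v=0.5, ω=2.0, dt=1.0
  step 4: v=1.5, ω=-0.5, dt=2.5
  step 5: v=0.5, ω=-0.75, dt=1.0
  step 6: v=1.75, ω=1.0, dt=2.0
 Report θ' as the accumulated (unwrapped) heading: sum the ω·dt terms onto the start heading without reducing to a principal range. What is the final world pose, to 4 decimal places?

(1.3641, -4.4002, -0.9576)

step 1: θ'=-2.7076 (R=-1.1429) → pose (2.3767, 2.2589, -2.7076)
step 2: θ'=-2.9576 (R=3.0000) → pose (3.0893, 2.4864, -2.9576)
step 3: θ'=-0.9576 (R=0.2500) → pose (2.9306, 2.0967, -0.9576)
step 4: θ'=-2.2076 (R=-3.0000) → pose (2.8891, -1.4136, -2.2076)
step 5: θ'=-2.9576 (R=-0.6667) → pose (2.4751, -1.6726, -2.9576)
step 6: θ'=-0.9576 (R=1.7500) → pose (1.3641, -4.4002, -0.9576)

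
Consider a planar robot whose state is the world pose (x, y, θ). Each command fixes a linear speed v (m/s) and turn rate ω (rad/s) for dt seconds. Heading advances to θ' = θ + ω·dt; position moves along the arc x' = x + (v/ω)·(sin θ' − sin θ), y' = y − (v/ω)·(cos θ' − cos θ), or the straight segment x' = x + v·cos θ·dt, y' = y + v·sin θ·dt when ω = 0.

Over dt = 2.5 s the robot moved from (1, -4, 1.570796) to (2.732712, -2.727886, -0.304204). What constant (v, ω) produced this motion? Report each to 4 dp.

Δθ = -0.304204 − 1.570796 = -1.875000
ω = Δθ/dt = -1.875000/2.5 = -0.7500
R = Δx/(sin θ' − sin θ) = -1.3333
v = R·ω = -1.3333·-0.7500 = 1.0000

v = 1.0000, ω = -0.7500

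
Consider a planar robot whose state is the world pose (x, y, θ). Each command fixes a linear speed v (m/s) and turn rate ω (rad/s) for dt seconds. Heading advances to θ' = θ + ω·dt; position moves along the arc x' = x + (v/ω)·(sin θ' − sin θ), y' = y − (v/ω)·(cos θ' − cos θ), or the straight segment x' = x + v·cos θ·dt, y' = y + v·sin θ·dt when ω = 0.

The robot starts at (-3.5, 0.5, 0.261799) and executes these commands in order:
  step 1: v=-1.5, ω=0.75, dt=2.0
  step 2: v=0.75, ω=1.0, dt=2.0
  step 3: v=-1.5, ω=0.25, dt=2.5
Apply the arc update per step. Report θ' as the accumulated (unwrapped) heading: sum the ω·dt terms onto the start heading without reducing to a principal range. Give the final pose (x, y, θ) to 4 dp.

(-3.9207, 1.6197, 4.3868)

step 1: θ'=1.7618 (R=-2.0000) → pose (-4.9460, -1.8115, 1.7618)
step 2: θ'=3.7618 (R=0.7500) → pose (-6.1183, -1.3436, 3.7618)
step 3: θ'=4.3868 (R=-6.0000) → pose (-3.9207, 1.6197, 4.3868)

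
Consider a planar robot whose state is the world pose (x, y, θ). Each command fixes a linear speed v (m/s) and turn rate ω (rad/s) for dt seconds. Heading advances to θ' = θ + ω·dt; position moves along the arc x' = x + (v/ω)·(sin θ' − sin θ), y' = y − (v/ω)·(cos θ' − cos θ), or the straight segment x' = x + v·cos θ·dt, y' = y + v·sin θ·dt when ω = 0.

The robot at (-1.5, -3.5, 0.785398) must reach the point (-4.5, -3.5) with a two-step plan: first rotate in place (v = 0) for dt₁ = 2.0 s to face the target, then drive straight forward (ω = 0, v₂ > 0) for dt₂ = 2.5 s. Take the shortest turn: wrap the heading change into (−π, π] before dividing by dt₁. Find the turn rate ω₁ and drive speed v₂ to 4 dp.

heading to target = atan2(-3.5−-3.5, -4.5−-1.5) = 3.1416
Δθ = wrap(3.1416 − 0.7854) = 2.3562; ω₁ = Δθ/dt₁ = 1.1781
distance = √((-4.5−-1.5)² + (-3.5−-3.5)²) = 3.0000; v₂ = distance/dt₂ = 1.2000

ω₁ = 1.1781, v₂ = 1.2000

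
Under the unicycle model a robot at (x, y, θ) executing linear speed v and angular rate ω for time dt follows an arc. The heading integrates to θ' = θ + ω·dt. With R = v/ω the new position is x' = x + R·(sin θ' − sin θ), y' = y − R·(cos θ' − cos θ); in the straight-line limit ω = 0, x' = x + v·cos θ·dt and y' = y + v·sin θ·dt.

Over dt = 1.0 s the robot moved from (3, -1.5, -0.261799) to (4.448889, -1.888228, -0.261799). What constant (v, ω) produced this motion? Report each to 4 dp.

v = 1.5000, ω = 0.0000

Δθ = -0.261799 − -0.261799 = 0.000000
ω = Δθ/dt = 0.000000/1.0 = 0.0000
ω = 0 → v = (Δx·cos θ + Δy·sin θ)/dt = 1.5000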